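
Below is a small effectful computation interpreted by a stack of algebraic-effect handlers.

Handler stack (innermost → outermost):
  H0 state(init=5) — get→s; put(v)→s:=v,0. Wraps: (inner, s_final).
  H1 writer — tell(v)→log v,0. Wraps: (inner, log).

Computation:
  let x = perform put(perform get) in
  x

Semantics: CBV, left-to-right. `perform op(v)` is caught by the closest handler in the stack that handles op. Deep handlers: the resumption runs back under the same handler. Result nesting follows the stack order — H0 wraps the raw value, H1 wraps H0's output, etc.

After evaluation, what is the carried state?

Working:
get @ H0 ⇒ 5
put(5) @ H0 ⇒ s:=5
H0 returns (0, 5)
H1 returns ((0, 5), ())
= ((0, 5), ())

Answer: 5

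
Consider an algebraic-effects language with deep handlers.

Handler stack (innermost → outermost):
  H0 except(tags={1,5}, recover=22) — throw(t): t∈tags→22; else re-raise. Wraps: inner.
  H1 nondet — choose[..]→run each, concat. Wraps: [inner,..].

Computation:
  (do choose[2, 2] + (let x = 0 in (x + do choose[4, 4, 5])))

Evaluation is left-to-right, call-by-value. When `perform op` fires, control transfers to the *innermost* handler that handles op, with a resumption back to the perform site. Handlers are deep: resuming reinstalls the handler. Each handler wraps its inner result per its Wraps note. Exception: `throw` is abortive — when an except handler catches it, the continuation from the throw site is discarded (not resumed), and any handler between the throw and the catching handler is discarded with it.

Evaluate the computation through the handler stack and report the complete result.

Answer: [6, 6, 7, 6, 6, 7]

Step-by-step:
choose[2, 2] @ H1
  branch[0] choose=2:
    choose[4, 4, 5] @ H1
      branch[0] choose=4:
        H0 returns 6
        H1 returns [6]
      branch[1] choose=4:
        H0 returns 6
        H1 returns [6]
      branch[2] choose=5:
        H0 returns 7
        H1 returns [7]
  branch[1] choose=2:
    choose[4, 4, 5] @ H1
      branch[0] choose=4:
        H0 returns 6
        H1 returns [6]
      branch[1] choose=4:
        H0 returns 6
        H1 returns [6]
      branch[2] choose=5:
        H0 returns 7
        H1 returns [7]
= [6, 6, 7, 6, 6, 7]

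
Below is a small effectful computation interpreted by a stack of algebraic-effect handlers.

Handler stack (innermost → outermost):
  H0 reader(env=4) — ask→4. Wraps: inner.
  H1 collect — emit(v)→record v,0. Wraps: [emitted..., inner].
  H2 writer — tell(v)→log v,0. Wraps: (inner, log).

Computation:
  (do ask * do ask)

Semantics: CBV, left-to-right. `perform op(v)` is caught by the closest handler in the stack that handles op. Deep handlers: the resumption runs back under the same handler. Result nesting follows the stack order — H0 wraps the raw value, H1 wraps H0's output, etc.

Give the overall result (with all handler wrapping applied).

Evaluation trace:
ask @ H0 ⇒ 4
ask @ H0 ⇒ 4
H0 returns 16
H1 returns [16]
H2 returns ([16], ())
= ([16], ())

Answer: ([16], ())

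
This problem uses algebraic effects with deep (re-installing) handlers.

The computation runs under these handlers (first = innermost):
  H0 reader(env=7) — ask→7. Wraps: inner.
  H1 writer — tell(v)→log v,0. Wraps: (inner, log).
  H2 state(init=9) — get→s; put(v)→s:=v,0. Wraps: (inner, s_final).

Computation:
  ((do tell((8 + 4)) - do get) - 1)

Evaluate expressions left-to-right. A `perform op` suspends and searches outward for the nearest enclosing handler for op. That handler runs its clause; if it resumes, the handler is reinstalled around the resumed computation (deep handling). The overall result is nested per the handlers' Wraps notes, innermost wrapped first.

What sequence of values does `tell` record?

Evaluation trace:
tell(12) @ H1 ⇒ log+=12
get @ H2 ⇒ 9
H0 returns -10
H1 returns (-10, (12))
H2 returns ((-10, (12)), 9)
= ((-10, (12)), 9)

Answer: (12)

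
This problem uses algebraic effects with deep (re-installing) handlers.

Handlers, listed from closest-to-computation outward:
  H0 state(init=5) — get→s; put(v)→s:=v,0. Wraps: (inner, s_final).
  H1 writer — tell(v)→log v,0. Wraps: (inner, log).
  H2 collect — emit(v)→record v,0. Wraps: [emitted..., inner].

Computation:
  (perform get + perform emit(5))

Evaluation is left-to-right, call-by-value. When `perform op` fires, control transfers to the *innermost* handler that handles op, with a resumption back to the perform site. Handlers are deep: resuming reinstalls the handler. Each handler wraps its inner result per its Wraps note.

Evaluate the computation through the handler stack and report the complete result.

Answer: [5, ((5, 5), ())]

Working:
get @ H0 ⇒ 5
emit(5) @ H2 ⇒ out+=5
H0 returns (5, 5)
H1 returns ((5, 5), ())
H2 returns [5, ((5, 5), ())]
= [5, ((5, 5), ())]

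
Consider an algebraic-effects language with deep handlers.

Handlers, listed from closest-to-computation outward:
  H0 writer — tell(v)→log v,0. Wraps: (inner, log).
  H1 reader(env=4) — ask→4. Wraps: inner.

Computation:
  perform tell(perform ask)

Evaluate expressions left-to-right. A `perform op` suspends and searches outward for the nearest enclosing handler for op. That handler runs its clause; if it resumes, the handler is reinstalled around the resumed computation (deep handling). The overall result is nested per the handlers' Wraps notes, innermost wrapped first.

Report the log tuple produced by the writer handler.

Working:
ask @ H1 ⇒ 4
tell(4) @ H0 ⇒ log+=4
H0 returns (0, (4))
H1 returns (0, (4))
= (0, (4))

Answer: (4)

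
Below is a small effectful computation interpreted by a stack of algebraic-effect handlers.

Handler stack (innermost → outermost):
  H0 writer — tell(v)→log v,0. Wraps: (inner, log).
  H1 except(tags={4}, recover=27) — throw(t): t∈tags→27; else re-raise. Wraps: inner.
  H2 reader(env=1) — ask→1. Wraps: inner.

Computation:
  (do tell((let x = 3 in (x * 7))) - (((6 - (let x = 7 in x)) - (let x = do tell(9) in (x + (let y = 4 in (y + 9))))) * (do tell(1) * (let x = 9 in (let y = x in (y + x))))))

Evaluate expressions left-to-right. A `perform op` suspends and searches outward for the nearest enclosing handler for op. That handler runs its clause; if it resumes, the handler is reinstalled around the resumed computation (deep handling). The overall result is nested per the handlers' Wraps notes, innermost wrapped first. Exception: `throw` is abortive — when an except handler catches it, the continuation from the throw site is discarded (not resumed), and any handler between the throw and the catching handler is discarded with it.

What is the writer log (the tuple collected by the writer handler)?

Answer: (21, 9, 1)

Working:
tell(21) @ H0 ⇒ log+=21
tell(9) @ H0 ⇒ log+=9
tell(1) @ H0 ⇒ log+=1
H0 returns (0, (21, 9, 1))
H1 returns (0, (21, 9, 1))
H2 returns (0, (21, 9, 1))
= (0, (21, 9, 1))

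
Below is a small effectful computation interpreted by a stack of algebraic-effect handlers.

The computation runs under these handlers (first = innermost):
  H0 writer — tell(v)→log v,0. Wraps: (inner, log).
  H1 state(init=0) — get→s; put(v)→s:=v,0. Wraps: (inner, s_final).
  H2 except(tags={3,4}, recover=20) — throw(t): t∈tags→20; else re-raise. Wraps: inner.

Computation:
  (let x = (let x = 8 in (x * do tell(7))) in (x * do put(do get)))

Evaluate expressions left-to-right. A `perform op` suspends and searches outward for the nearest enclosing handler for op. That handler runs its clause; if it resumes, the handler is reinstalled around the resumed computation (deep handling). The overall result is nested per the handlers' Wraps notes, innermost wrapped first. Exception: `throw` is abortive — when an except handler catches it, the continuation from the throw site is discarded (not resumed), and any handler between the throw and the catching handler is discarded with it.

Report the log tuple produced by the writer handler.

Working:
tell(7) @ H0 ⇒ log+=7
get @ H1 ⇒ 0
put(0) @ H1 ⇒ s:=0
H0 returns (0, (7))
H1 returns ((0, (7)), 0)
H2 returns ((0, (7)), 0)
= ((0, (7)), 0)

Answer: (7)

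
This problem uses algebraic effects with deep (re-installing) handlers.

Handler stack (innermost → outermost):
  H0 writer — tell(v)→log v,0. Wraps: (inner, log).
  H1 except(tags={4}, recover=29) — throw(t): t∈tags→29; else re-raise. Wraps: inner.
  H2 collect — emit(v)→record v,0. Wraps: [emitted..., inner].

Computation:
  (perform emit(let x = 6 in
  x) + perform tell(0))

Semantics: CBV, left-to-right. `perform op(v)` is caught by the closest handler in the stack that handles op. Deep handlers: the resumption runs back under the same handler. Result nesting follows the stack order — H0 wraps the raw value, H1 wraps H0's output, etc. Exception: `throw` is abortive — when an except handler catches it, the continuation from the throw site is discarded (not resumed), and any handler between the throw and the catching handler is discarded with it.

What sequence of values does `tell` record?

Working:
emit(6) @ H2 ⇒ out+=6
tell(0) @ H0 ⇒ log+=0
H0 returns (0, (0))
H1 returns (0, (0))
H2 returns [6, (0, (0))]
= [6, (0, (0))]

Answer: (0)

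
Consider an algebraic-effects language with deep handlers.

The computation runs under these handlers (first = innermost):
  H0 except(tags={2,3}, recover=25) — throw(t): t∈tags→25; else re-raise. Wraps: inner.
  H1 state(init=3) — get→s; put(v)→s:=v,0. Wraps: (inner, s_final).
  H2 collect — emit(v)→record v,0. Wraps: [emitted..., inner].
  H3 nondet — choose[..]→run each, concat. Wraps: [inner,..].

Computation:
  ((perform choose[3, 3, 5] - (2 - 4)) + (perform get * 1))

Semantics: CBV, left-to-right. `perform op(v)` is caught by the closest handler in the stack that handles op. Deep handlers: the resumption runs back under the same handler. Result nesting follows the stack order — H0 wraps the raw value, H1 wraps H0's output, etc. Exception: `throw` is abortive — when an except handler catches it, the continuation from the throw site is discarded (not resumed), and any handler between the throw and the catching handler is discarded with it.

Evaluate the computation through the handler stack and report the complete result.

Step-by-step:
choose[3, 3, 5] @ H3
  branch[0] choose=3:
    get @ H1 ⇒ 3
    H0 returns 8
    H1 returns (8, 3)
    H2 returns [(8, 3)]
    H3 returns [[(8, 3)]]
  branch[1] choose=3:
    get @ H1 ⇒ 3
    H0 returns 8
    H1 returns (8, 3)
    H2 returns [(8, 3)]
    H3 returns [[(8, 3)]]
  branch[2] choose=5:
    get @ H1 ⇒ 3
    H0 returns 10
    H1 returns (10, 3)
    H2 returns [(10, 3)]
    H3 returns [[(10, 3)]]
= [[(8, 3)], [(8, 3)], [(10, 3)]]

Answer: [[(8, 3)], [(8, 3)], [(10, 3)]]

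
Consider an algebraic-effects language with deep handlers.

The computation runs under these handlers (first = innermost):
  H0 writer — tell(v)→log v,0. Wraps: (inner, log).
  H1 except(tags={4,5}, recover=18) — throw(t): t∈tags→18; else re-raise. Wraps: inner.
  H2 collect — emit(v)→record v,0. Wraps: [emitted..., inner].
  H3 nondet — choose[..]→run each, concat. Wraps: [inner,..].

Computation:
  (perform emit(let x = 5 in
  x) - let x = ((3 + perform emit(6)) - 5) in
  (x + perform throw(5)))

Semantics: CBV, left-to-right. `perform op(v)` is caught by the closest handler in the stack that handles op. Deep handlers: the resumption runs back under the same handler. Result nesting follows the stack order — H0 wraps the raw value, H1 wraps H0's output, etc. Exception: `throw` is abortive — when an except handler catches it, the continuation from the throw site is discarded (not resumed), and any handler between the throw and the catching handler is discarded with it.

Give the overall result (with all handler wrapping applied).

Working:
emit(5) @ H2 ⇒ out+=5
emit(6) @ H2 ⇒ out+=6
throw(5) @ H1 caught ⇒ 18
H2 returns [5, 6, 18]
H3 returns [[5, 6, 18]]
= [[5, 6, 18]]

Answer: [[5, 6, 18]]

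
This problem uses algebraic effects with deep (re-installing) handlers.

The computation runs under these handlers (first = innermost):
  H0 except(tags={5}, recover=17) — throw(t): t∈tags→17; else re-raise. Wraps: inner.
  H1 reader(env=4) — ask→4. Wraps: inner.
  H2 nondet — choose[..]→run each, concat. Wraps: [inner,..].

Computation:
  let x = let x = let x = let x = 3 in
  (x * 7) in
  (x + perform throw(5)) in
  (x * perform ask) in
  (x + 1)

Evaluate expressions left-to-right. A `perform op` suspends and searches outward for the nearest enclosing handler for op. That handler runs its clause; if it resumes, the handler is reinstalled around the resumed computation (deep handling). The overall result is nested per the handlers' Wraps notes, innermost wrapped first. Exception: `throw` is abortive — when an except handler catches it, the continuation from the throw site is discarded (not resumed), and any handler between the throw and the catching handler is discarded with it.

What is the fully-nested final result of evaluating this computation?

Evaluation trace:
throw(5) @ H0 caught ⇒ 17
H1 returns 17
H2 returns [17]
= [17]

Answer: [17]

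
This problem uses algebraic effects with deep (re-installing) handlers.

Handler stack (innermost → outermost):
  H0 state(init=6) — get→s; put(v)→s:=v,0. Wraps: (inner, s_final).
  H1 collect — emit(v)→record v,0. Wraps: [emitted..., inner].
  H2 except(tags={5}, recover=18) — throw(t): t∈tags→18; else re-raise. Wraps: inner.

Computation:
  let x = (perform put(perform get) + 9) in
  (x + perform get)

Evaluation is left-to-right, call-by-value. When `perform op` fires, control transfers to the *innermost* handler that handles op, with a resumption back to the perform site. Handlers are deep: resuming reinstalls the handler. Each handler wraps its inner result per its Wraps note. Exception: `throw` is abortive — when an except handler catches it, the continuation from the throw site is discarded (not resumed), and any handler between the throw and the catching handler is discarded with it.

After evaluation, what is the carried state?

Evaluation trace:
get @ H0 ⇒ 6
put(6) @ H0 ⇒ s:=6
get @ H0 ⇒ 6
H0 returns (15, 6)
H1 returns [(15, 6)]
H2 returns [(15, 6)]
= [(15, 6)]

Answer: 6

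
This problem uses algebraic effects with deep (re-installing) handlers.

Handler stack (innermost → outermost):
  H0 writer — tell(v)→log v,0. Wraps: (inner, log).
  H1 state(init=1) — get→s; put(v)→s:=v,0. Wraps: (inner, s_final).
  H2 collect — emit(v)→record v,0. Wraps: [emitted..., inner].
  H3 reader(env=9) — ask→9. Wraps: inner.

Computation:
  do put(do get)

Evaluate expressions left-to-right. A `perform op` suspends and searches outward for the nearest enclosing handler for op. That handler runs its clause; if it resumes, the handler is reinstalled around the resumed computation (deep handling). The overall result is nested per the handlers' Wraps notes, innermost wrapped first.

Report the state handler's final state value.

Step-by-step:
get @ H1 ⇒ 1
put(1) @ H1 ⇒ s:=1
H0 returns (0, ())
H1 returns ((0, ()), 1)
H2 returns [((0, ()), 1)]
H3 returns [((0, ()), 1)]
= [((0, ()), 1)]

Answer: 1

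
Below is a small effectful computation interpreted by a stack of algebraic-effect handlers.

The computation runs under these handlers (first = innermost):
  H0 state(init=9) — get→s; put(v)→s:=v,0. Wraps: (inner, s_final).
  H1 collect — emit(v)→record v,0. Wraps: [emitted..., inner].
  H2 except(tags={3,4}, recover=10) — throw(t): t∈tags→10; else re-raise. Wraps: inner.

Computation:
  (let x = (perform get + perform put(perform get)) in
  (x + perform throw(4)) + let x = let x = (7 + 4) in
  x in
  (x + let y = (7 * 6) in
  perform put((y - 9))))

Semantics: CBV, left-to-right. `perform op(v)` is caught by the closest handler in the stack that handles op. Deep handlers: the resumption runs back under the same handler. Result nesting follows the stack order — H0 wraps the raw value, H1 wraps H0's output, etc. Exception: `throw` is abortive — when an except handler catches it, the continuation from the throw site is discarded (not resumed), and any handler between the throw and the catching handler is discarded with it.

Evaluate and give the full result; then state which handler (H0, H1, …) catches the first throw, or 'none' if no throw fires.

Answer: 10 ; first throw caught by: H2

Working:
get @ H0 ⇒ 9
get @ H0 ⇒ 9
put(9) @ H0 ⇒ s:=9
throw(4) @ H2 caught ⇒ 10
= 10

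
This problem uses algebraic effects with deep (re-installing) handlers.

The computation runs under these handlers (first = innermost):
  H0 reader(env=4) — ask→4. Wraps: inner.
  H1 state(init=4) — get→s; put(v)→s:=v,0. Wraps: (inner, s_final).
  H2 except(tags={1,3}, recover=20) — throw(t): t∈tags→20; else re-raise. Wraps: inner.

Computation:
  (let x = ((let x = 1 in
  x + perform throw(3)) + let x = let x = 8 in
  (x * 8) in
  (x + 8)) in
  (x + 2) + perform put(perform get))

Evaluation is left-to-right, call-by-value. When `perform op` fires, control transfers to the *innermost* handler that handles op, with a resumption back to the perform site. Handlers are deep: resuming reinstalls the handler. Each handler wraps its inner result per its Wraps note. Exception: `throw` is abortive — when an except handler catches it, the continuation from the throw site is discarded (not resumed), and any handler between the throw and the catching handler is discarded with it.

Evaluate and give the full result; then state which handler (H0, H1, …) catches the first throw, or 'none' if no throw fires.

Evaluation trace:
throw(3) @ H2 caught ⇒ 20
= 20

Answer: 20 ; first throw caught by: H2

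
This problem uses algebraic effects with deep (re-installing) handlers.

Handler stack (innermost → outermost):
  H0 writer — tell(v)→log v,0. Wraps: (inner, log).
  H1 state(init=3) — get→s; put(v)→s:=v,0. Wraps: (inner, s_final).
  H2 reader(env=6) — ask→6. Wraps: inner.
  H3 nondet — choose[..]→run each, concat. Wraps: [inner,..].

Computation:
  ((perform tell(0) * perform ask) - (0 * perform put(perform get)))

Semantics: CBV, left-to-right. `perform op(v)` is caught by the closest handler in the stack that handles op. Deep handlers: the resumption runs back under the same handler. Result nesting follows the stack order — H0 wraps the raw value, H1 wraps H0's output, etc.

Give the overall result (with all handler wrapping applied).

Answer: [((0, (0)), 3)]

Step-by-step:
tell(0) @ H0 ⇒ log+=0
ask @ H2 ⇒ 6
get @ H1 ⇒ 3
put(3) @ H1 ⇒ s:=3
H0 returns (0, (0))
H1 returns ((0, (0)), 3)
H2 returns ((0, (0)), 3)
H3 returns [((0, (0)), 3)]
= [((0, (0)), 3)]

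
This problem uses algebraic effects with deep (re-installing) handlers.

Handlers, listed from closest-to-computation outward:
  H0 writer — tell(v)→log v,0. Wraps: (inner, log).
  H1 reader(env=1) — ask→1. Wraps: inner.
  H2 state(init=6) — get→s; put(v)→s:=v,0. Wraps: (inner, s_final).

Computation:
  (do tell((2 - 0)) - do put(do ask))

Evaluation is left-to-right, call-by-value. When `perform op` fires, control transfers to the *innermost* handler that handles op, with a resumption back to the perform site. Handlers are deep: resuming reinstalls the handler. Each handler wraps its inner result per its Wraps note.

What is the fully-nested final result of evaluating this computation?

Answer: ((0, (2)), 1)

Step-by-step:
tell(2) @ H0 ⇒ log+=2
ask @ H1 ⇒ 1
put(1) @ H2 ⇒ s:=1
H0 returns (0, (2))
H1 returns (0, (2))
H2 returns ((0, (2)), 1)
= ((0, (2)), 1)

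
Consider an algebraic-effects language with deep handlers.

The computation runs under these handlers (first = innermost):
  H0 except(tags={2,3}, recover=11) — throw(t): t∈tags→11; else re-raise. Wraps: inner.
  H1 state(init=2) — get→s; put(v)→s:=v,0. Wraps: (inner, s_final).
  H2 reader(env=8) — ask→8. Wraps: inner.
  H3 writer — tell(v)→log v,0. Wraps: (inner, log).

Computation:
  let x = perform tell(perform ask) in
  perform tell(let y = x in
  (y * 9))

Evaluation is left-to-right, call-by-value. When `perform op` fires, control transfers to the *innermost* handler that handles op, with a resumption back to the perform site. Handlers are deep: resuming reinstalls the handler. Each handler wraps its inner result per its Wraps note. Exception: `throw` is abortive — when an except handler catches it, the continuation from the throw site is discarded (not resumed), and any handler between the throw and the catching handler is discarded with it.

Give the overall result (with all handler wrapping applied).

Working:
ask @ H2 ⇒ 8
tell(8) @ H3 ⇒ log+=8
tell(0) @ H3 ⇒ log+=0
H0 returns 0
H1 returns (0, 2)
H2 returns (0, 2)
H3 returns ((0, 2), (8, 0))
= ((0, 2), (8, 0))

Answer: ((0, 2), (8, 0))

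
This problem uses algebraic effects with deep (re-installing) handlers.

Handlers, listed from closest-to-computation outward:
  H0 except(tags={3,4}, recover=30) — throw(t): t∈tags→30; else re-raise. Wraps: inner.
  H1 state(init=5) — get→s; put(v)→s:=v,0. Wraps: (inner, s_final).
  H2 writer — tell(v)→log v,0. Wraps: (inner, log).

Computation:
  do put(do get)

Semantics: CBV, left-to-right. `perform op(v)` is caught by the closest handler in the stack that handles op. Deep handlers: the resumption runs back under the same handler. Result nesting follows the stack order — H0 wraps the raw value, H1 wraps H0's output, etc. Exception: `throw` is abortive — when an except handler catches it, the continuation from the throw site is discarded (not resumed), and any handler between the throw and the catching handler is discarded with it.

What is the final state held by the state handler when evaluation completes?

Working:
get @ H1 ⇒ 5
put(5) @ H1 ⇒ s:=5
H0 returns 0
H1 returns (0, 5)
H2 returns ((0, 5), ())
= ((0, 5), ())

Answer: 5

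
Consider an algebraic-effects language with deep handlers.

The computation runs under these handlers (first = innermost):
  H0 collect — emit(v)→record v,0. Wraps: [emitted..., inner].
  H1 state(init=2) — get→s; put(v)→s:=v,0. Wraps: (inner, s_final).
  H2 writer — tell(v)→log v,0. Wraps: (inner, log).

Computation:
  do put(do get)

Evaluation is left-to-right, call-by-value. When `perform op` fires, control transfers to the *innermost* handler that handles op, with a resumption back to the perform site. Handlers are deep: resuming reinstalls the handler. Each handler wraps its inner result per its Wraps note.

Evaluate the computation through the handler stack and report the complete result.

Working:
get @ H1 ⇒ 2
put(2) @ H1 ⇒ s:=2
H0 returns [0]
H1 returns ([0], 2)
H2 returns (([0], 2), ())
= (([0], 2), ())

Answer: (([0], 2), ())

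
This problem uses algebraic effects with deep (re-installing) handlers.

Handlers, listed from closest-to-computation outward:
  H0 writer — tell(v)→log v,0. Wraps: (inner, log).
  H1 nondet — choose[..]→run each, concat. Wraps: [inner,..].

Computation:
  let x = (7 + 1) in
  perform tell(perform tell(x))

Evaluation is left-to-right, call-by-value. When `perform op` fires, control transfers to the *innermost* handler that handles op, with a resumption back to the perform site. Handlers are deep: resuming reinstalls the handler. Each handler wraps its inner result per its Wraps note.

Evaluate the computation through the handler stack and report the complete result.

Answer: [(0, (8, 0))]

Working:
tell(8) @ H0 ⇒ log+=8
tell(0) @ H0 ⇒ log+=0
H0 returns (0, (8, 0))
H1 returns [(0, (8, 0))]
= [(0, (8, 0))]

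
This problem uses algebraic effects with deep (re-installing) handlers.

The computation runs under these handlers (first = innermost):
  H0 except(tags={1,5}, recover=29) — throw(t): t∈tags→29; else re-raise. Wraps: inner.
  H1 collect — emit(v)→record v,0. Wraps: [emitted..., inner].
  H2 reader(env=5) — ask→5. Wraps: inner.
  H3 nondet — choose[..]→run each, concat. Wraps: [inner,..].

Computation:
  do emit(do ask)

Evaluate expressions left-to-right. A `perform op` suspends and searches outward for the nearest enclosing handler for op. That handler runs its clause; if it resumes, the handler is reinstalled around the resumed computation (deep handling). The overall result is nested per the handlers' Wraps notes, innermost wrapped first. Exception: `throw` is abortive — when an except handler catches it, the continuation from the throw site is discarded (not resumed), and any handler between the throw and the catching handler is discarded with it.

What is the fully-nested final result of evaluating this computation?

Answer: [[5, 0]]

Working:
ask @ H2 ⇒ 5
emit(5) @ H1 ⇒ out+=5
H0 returns 0
H1 returns [5, 0]
H2 returns [5, 0]
H3 returns [[5, 0]]
= [[5, 0]]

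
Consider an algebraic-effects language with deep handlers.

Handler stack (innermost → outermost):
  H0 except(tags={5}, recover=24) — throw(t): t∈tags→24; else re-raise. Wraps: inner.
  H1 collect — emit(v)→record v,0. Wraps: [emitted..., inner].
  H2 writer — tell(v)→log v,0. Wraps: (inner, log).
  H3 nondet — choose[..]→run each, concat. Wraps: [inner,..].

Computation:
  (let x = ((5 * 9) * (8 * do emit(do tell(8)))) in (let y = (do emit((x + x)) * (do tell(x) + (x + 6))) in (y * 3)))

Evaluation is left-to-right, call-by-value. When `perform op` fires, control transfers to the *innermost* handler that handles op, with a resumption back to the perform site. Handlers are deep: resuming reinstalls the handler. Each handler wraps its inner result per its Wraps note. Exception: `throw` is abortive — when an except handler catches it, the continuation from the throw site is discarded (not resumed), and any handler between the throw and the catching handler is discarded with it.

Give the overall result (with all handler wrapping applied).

Step-by-step:
tell(8) @ H2 ⇒ log+=8
emit(0) @ H1 ⇒ out+=0
emit(0) @ H1 ⇒ out+=0
tell(0) @ H2 ⇒ log+=0
H0 returns 0
H1 returns [0, 0, 0]
H2 returns ([0, 0, 0], (8, 0))
H3 returns [([0, 0, 0], (8, 0))]
= [([0, 0, 0], (8, 0))]

Answer: [([0, 0, 0], (8, 0))]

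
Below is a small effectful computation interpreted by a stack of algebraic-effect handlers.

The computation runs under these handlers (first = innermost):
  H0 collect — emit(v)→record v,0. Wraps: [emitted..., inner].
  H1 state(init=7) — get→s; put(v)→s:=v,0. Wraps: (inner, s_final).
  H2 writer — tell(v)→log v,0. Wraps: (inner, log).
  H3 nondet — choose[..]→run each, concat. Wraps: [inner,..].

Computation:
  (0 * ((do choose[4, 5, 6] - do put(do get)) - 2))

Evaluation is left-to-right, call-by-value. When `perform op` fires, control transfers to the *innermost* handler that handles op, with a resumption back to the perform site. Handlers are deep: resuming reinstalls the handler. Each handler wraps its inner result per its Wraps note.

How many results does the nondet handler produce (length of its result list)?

Step-by-step:
choose[4, 5, 6] @ H3
  branch[0] choose=4:
    get @ H1 ⇒ 7
    put(7) @ H1 ⇒ s:=7
    H0 returns [0]
    H1 returns ([0], 7)
    H2 returns (([0], 7), ())
    H3 returns [(([0], 7), ())]
  branch[1] choose=5:
    get @ H1 ⇒ 7
    put(7) @ H1 ⇒ s:=7
    H0 returns [0]
    H1 returns ([0], 7)
    H2 returns (([0], 7), ())
    H3 returns [(([0], 7), ())]
  branch[2] choose=6:
    get @ H1 ⇒ 7
    put(7) @ H1 ⇒ s:=7
    H0 returns [0]
    H1 returns ([0], 7)
    H2 returns (([0], 7), ())
    H3 returns [(([0], 7), ())]
= [(([0], 7), ()), (([0], 7), ()), (([0], 7), ())]

Answer: 3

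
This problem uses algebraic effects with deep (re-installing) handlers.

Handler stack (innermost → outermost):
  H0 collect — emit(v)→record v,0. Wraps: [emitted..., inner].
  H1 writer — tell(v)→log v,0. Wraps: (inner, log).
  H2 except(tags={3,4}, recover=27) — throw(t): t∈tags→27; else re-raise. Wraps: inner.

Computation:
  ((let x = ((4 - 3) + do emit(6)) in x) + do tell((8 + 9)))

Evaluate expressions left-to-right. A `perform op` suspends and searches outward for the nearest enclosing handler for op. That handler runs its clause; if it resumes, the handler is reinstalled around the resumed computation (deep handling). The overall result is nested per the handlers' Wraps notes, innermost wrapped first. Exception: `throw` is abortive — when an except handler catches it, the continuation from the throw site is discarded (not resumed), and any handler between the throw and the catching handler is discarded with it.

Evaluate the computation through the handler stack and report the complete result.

Answer: ([6, 1], (17))

Evaluation trace:
emit(6) @ H0 ⇒ out+=6
tell(17) @ H1 ⇒ log+=17
H0 returns [6, 1]
H1 returns ([6, 1], (17))
H2 returns ([6, 1], (17))
= ([6, 1], (17))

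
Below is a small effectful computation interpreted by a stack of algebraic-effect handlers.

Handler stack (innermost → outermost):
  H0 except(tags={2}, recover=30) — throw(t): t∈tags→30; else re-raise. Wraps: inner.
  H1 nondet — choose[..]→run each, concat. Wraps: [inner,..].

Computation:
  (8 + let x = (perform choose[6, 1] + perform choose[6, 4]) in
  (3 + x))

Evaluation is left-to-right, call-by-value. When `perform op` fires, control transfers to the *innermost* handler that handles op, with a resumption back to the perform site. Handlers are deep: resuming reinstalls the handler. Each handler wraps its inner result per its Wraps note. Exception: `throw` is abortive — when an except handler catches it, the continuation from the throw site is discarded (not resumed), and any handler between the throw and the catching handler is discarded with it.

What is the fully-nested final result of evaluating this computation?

Step-by-step:
choose[6, 1] @ H1
  branch[0] choose=6:
    choose[6, 4] @ H1
      branch[0] choose=6:
        H0 returns 23
        H1 returns [23]
      branch[1] choose=4:
        H0 returns 21
        H1 returns [21]
  branch[1] choose=1:
    choose[6, 4] @ H1
      branch[0] choose=6:
        H0 returns 18
        H1 returns [18]
      branch[1] choose=4:
        H0 returns 16
        H1 returns [16]
= [23, 21, 18, 16]

Answer: [23, 21, 18, 16]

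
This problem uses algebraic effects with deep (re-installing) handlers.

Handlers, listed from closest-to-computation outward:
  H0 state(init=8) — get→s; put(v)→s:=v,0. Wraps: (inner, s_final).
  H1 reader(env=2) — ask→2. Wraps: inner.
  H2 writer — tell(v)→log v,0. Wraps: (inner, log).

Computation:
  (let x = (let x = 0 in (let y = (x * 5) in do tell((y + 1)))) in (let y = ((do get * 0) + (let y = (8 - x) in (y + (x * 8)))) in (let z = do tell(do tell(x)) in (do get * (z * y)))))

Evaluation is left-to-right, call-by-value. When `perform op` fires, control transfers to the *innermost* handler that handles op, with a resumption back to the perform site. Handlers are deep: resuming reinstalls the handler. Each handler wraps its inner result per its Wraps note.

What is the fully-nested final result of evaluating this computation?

Answer: ((0, 8), (1, 0, 0))

Evaluation trace:
tell(1) @ H2 ⇒ log+=1
get @ H0 ⇒ 8
tell(0) @ H2 ⇒ log+=0
tell(0) @ H2 ⇒ log+=0
get @ H0 ⇒ 8
H0 returns (0, 8)
H1 returns (0, 8)
H2 returns ((0, 8), (1, 0, 0))
= ((0, 8), (1, 0, 0))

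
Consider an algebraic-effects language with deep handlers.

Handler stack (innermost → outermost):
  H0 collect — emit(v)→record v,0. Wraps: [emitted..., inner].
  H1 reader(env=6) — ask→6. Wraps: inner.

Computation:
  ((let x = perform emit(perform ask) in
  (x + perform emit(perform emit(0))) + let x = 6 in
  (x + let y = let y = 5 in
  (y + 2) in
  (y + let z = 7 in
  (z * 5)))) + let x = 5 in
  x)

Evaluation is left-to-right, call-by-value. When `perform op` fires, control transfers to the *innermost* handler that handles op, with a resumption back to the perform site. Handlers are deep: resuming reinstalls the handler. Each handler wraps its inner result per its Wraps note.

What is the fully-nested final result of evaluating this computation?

Evaluation trace:
ask @ H1 ⇒ 6
emit(6) @ H0 ⇒ out+=6
emit(0) @ H0 ⇒ out+=0
emit(0) @ H0 ⇒ out+=0
H0 returns [6, 0, 0, 53]
H1 returns [6, 0, 0, 53]
= [6, 0, 0, 53]

Answer: [6, 0, 0, 53]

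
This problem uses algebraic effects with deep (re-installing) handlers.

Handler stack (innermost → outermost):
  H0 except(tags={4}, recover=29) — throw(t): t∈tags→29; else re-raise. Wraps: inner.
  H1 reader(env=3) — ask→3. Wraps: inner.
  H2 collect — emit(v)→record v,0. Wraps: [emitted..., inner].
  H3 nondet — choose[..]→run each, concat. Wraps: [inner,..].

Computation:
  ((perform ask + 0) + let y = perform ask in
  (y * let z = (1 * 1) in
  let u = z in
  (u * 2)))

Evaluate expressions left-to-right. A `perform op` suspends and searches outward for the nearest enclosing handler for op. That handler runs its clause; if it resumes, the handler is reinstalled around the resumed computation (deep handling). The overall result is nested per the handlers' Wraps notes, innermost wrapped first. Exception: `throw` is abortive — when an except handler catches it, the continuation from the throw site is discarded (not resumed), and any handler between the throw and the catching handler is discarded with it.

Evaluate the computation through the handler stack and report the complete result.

Answer: [[9]]

Evaluation trace:
ask @ H1 ⇒ 3
ask @ H1 ⇒ 3
H0 returns 9
H1 returns 9
H2 returns [9]
H3 returns [[9]]
= [[9]]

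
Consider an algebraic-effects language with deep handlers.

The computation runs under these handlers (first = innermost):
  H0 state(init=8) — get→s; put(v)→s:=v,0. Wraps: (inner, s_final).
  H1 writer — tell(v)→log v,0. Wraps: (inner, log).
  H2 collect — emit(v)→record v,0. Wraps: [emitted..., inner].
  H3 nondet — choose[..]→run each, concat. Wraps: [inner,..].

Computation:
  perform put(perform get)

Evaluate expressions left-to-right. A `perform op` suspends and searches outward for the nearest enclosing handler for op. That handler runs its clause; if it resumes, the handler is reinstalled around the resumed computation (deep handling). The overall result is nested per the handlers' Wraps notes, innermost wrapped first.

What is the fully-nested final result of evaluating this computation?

Answer: [[((0, 8), ())]]

Working:
get @ H0 ⇒ 8
put(8) @ H0 ⇒ s:=8
H0 returns (0, 8)
H1 returns ((0, 8), ())
H2 returns [((0, 8), ())]
H3 returns [[((0, 8), ())]]
= [[((0, 8), ())]]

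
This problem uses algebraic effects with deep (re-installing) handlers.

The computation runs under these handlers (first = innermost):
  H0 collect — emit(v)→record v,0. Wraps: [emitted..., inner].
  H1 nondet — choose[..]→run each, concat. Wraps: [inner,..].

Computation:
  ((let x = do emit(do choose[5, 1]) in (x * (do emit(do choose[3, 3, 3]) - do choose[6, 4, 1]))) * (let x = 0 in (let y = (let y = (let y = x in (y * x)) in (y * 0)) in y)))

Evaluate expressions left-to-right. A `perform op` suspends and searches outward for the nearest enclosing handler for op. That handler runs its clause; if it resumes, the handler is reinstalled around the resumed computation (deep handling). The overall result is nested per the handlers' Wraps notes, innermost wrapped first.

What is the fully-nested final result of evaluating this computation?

Step-by-step:
choose[5, 1] @ H1
  branch[0] choose=5:
    emit(5) @ H0 ⇒ out+=5
    choose[3, 3, 3] @ H1
      branch[0] choose=3:
        emit(3) @ H0 ⇒ out+=3
        choose[6, 4, 1] @ H1
          branch[0] choose=6:
            H0 returns [5, 3, 0]
            H1 returns [[5, 3, 0]]
          branch[1] choose=4:
            H0 returns [5, 3, 0]
            H1 returns [[5, 3, 0]]
          branch[2] choose=1:
            H0 returns [5, 3, 0]
            H1 returns [[5, 3, 0]]
      branch[1] choose=3:
        emit(3) @ H0 ⇒ out+=3
        choose[6, 4, 1] @ H1
          branch[0] choose=6:
            H0 returns [5, 3, 0]
            H1 returns [[5, 3, 0]]
          branch[1] choose=4:
            H0 returns [5, 3, 0]
            H1 returns [[5, 3, 0]]
          branch[2] choose=1:
            H0 returns [5, 3, 0]
            H1 returns [[5, 3, 0]]
      branch[2] choose=3:
        emit(3) @ H0 ⇒ out+=3
        choose[6, 4, 1] @ H1
          branch[0] choose=6:
            H0 returns [5, 3, 0]
            H1 returns [[5, 3, 0]]
          branch[1] choose=4:
            H0 returns [5, 3, 0]
            H1 returns [[5, 3, 0]]
          branch[2] choose=1:
            H0 returns [5, 3, 0]
            H1 returns [[5, 3, 0]]
  branch[1] choose=1:
    emit(1) @ H0 ⇒ out+=1
    choose[3, 3, 3] @ H1
      branch[0] choose=3:
        emit(3) @ H0 ⇒ out+=3
        choose[6, 4, 1] @ H1
          branch[0] choose=6:
            H0 returns [1, 3, 0]
            H1 returns [[1, 3, 0]]
          branch[1] choose=4:
            H0 returns [1, 3, 0]
            H1 returns [[1, 3, 0]]
          branch[2] choose=1:
            H0 returns [1, 3, 0]
            H1 returns [[1, 3, 0]]
      branch[1] choose=3:
        emit(3) @ H0 ⇒ out+=3
        choose[6, 4, 1] @ H1
          branch[0] choose=6:
            H0 returns [1, 3, 0]
            H1 returns [[1, 3, 0]]
          branch[1] choose=4:
            H0 returns [1, 3, 0]
            H1 returns [[1, 3, 0]]
          branch[2] choose=1:
            H0 returns [1, 3, 0]
            H1 returns [[1, 3, 0]]
      branch[2] choose=3:
        emit(3) @ H0 ⇒ out+=3
        choose[6, 4, 1] @ H1
          branch[0] choose=6:
            H0 returns [1, 3, 0]
            H1 returns [[1, 3, 0]]
          branch[1] choose=4:
            H0 returns [1, 3, 0]
            H1 returns [[1, 3, 0]]
          branch[2] choose=1:
            H0 returns [1, 3, 0]
            H1 returns [[1, 3, 0]]
= [[5, 3, 0], [5, 3, 0], [5, 3, 0], [5, 3, 0], [5, 3, 0], [5, 3, 0], [5, 3, 0], [5, 3, 0], [5, 3, 0], [1, 3, 0], [1, 3, 0], [1, 3, 0], [1, 3, 0], [1, 3, 0], [1, 3, 0], [1, 3, 0], [1, 3, 0], [1, 3, 0]]

Answer: [[5, 3, 0], [5, 3, 0], [5, 3, 0], [5, 3, 0], [5, 3, 0], [5, 3, 0], [5, 3, 0], [5, 3, 0], [5, 3, 0], [1, 3, 0], [1, 3, 0], [1, 3, 0], [1, 3, 0], [1, 3, 0], [1, 3, 0], [1, 3, 0], [1, 3, 0], [1, 3, 0]]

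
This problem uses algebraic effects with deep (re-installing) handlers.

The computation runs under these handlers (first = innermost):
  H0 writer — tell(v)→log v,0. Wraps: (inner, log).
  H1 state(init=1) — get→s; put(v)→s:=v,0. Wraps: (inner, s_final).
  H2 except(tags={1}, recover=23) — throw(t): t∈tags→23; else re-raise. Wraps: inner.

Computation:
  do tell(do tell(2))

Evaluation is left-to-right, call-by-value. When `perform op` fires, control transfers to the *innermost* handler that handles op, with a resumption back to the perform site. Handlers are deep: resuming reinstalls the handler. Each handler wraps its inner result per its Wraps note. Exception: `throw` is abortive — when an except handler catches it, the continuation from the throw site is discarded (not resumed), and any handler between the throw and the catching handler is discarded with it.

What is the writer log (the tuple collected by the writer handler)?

Step-by-step:
tell(2) @ H0 ⇒ log+=2
tell(0) @ H0 ⇒ log+=0
H0 returns (0, (2, 0))
H1 returns ((0, (2, 0)), 1)
H2 returns ((0, (2, 0)), 1)
= ((0, (2, 0)), 1)

Answer: (2, 0)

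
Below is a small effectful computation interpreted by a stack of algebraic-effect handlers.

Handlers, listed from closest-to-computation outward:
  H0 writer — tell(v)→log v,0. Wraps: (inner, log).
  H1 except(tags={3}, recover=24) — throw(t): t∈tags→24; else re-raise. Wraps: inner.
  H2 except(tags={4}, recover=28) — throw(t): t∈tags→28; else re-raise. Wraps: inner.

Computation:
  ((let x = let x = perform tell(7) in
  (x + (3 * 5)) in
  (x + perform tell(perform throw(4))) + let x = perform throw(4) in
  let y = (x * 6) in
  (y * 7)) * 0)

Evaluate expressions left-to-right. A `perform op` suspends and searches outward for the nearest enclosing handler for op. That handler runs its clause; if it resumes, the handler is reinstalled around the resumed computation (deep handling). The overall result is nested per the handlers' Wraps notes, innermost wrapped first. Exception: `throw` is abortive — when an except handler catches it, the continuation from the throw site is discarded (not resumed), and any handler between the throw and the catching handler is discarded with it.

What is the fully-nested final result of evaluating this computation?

Working:
tell(7) @ H0 ⇒ log+=7
throw(4) @ H1 re-raised
throw(4) @ H2 caught ⇒ 28
= 28

Answer: 28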